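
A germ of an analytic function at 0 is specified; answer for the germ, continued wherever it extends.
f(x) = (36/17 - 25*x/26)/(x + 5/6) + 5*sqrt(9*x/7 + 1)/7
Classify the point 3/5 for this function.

The point is a regular point.

Denominator factors: x + 5/6 = 43/30 at x = 3/5 — none vanishes.
Branch term sqrt(1 - x/(-7/9)): argument at 3/5 is 62/35, nonzero, so 3/5 is not its branch point (a point on a principal cut is still regular for the continued germ).
So the germ continues analytically to 3/5.


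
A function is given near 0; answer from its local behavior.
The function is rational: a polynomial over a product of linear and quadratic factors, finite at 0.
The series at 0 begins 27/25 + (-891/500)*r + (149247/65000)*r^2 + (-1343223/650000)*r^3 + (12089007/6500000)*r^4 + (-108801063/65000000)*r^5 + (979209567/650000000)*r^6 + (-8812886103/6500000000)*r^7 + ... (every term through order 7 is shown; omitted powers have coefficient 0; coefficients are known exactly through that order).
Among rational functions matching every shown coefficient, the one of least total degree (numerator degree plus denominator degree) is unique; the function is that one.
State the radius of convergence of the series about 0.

The radius of convergence is 10/9.

No rational of total degree below 3 reproduces all 8 coefficients; solving the [2/1] Pade equations on them gives f(r) = (10*r**2/13 - 9*r/10 + 6/5)/(r + 10/9), whose expansion matches every shown term.
Denominator factor (r + 10/9): pole of order 1 at -10/9, modulus 10/9.
The radius of convergence is the smallest modulus among the singular points: 10/9.


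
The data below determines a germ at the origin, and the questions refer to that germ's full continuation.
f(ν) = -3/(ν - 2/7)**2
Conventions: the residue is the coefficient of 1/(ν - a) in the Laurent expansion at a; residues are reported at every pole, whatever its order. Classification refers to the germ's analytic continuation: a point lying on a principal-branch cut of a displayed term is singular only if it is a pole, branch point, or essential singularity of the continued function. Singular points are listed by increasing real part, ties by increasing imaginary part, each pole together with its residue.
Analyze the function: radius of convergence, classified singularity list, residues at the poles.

Radius of convergence at 0: 2/7.
At 2/7: a pole of order 2; residue 0.

Denominator factor (ν - 2/7)^2: pole of order 2 at 2/7, modulus 2/7.
The radius of convergence is the smallest modulus among the singular points: 2/7.
At the order-2 pole 2/7 set g(ν) = (ν - (2/7))^2*f(ν) = -3.
Order-2 pole: residue = g'(a); g'(2/7) = 0, so the residue is 0.


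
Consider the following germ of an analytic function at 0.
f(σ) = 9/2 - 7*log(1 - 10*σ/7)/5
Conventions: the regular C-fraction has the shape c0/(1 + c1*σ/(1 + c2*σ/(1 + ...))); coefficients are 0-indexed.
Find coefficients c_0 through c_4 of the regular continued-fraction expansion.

Taylor coefficients (expand at 0): a_0 = 9/2, a_1 = 2, a_2 = 10/7, a_3 = 200/147, a_4 = 500/343.
c0 = a_0 = 9/2. Peel one level at a time: if S = 1 + c*σ/S' with S'(0) = 1, then c is the σ-coefficient of S and S' = c*σ/(S - 1).
S_1 = c0/f = 1 + (-4/9)*σ + (-68/567)*σ^2 + ...; c1 = -4/9.
S_2 = c1*σ/(S_1 - 1) = 1 + (-17/63)*σ + (-25/147)*σ^2 + ...; c2 = -17/63.
S_3 = c2*σ/(S_2 - 1) = 1 + (-75/119)*σ + (-750/14161)*σ^2 + ...; c3 = -75/119.
S_4 = c3*σ/(S_3 - 1) = 1 + (-10/119)*σ + ...; c4 = -10/119.

The regular C-fraction coefficients are [9/2, -4/9, -17/63, -75/119, -10/119].


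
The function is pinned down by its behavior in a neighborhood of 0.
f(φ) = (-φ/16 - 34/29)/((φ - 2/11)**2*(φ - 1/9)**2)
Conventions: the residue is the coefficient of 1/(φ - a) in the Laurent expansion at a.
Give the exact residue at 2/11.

The residue is 1063927953/159152.

At the order-2 pole 2/11 set g(φ) = (φ - (2/11))^2*f(φ) = (-φ/16 - 34/29)/(φ - 1/9)**2.
Order-2 pole: residue = g'(a); g'(2/11) = 1063927953/159152, so the residue is 1063927953/159152.


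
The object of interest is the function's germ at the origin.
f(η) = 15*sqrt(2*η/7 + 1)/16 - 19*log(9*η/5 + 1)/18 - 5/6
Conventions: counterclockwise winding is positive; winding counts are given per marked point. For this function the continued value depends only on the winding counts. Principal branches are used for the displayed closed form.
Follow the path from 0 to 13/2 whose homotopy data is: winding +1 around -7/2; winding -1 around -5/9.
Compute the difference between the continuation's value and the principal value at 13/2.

The rational part is single-valued and drops out of the difference; each branch term changes only by its own monodromy.
(-19/18)*log(1 - η/(-5/9)): each positive loop around -5/9 adds 2*pi*i to the log, so winding -1 contributes (-19/18)*(-1)*2*pi*i = (19/9)*pi*i.
(15/16)*sqrt(1 - η/(-7/2)): winding +1 is odd, the square root flips sign, contributing -2*(15/16)*sqrt(1 - (13/2)/(-7/2)) = -2*(15/16)*sqrt(20/7) = -(15/28)*sqrt(35).
Summing the contributions at η = 13/2 gives (-(15/28)*sqrt(35)) + ((19/9)*pi)*i.

Continued minus principal equals (-(15/28)*sqrt(35)) + ((19/9)*pi)*i.


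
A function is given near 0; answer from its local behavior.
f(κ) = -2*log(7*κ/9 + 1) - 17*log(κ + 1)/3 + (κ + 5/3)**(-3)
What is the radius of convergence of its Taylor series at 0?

The radius of convergence is 1.

Denominator factor (κ + 5/3)^3: pole of order 3 at -5/3, modulus 5/3.
Branch term (-2)*log(1 - κ/(-9/7)): its argument vanishes at κ = -9/7, a logarithmic branch point, modulus 9/7.
Branch term (-17/3)*log(1 - κ/(-1)): its argument vanishes at κ = -1, a logarithmic branch point, modulus 1.
The radius of convergence is the smallest modulus among the singular points: 1.


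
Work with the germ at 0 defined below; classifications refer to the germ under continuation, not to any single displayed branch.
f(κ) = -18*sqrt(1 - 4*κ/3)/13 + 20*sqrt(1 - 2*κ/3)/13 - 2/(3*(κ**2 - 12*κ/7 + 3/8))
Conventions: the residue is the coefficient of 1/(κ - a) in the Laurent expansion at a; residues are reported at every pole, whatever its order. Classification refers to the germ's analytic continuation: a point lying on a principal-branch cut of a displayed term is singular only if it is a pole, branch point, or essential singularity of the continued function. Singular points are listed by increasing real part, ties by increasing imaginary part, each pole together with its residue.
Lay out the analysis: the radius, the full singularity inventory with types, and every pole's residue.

Radius of convergence at 0: 6/7 - (1/28)*sqrt(282).
At 6/7 - (1/28)*sqrt(282): a pole of order 1; residue (14/423)*sqrt(282).
At 3/4: an algebraic (square-root) branch point.
At 6/7 + (1/28)*sqrt(282): a pole of order 1; residue -(14/423)*sqrt(282).
At 3/2: an algebraic (square-root) branch point.

Denominator factor (κ**2 - 12*κ/7 + 3/8): discriminant 141/98, real irrational roots 6/7 + (1/28)*sqrt(282) and 6/7 - (1/28)*sqrt(282); poles of order 1, moduli 6/7 + (1/28)*sqrt(282) and 6/7 - (1/28)*sqrt(282).
Branch term (20/13)*sqrt(1 - κ/(3/2)): its argument vanishes at κ = 3/2, a square-root branch point, modulus 3/2.
Branch term (-18/13)*sqrt(1 - κ/(3/4)): its argument vanishes at κ = 3/4, a square-root branch point, modulus 3/4.
The radius of convergence is the smallest modulus among the singular points: 6/7 - (1/28)*sqrt(282).
The branch terms are analytic at 6/7 - (1/28)*sqrt(282) and contribute nothing to the residue; only the rational part matters.
The factor κ**2 - 12*κ/7 + 3/8 splits as (κ - a)(κ - a') with a = 6/7 - (1/28)*sqrt(282), a' = 6/7 + (1/28)*sqrt(282). At the order-1 pole a set g(κ) = (κ - a)*(rational part) = [-2/3] / (κ - a').
Simple pole: residue = g(a) at a = 6/7 - (1/28)*sqrt(282), which is (14/423)*sqrt(282).
The branch terms are analytic at 6/7 + (1/28)*sqrt(282) and contribute nothing to the residue; only the rational part matters.
The factor κ**2 - 12*κ/7 + 3/8 splits as (κ - a)(κ - a') with a = 6/7 + (1/28)*sqrt(282), a' = 6/7 - (1/28)*sqrt(282). At the order-1 pole a set g(κ) = (κ - a)*(rational part) = [-2/3] / (κ - a').
Simple pole: residue = g(a) at a = 6/7 + (1/28)*sqrt(282), which is -(14/423)*sqrt(282).
List the singular points by increasing real part (a conjugate pair: the negative imaginary part first).


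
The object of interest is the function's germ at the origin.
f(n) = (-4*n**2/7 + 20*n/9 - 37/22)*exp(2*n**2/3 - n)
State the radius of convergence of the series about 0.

The radius of convergence is infinite.

The factor exp(2*n**2/3 - n) is entire and contributes no finite singular point.
The polynomial part has no poles.
No finite singular points: the Taylor series at 0 converges everywhere.


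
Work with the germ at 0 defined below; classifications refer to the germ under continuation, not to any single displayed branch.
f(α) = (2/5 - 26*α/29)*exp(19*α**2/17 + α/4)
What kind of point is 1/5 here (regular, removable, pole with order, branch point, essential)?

The point is a regular point.

There is no denominator, hence no pole anywhere.
The factor exp(19*α**2/17 + α/4) is entire.
So the germ continues analytically to 1/5.


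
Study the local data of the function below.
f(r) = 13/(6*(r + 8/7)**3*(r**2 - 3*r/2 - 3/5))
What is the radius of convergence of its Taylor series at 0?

Denominator factor (r + 8/7)^3: pole of order 3 at -8/7, modulus 8/7.
Denominator factor (r**2 - 3*r/2 - 3/5): discriminant 93/20, real irrational roots 3/4 + (1/20)*sqrt(465) and 3/4 - (1/20)*sqrt(465); poles of order 1, moduli 3/4 + (1/20)*sqrt(465) and -3/4 + (1/20)*sqrt(465).
The radius of convergence is the smallest modulus among the singular points: -3/4 + (1/20)*sqrt(465).

The radius of convergence is -3/4 + (1/20)*sqrt(465).


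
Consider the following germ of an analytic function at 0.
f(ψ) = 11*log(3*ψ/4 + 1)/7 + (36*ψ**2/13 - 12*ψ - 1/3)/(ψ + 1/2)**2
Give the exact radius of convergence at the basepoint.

The radius of convergence is 1/2.

Denominator factor (ψ + 1/2)^2: pole of order 2 at -1/2, modulus 1/2.
Branch term (11/7)*log(1 - ψ/(-4/3)): its argument vanishes at ψ = -4/3, a logarithmic branch point, modulus 4/3.
The radius of convergence is the smallest modulus among the singular points: 1/2.


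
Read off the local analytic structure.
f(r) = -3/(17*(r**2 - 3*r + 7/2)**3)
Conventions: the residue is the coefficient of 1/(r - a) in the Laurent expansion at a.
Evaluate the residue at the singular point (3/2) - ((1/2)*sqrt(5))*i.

The factor r**2 - 3*r + 7/2 splits as (r - a)(r - a') with a = (3/2) - ((1/2)*sqrt(5))*i, a' = (3/2) + ((1/2)*sqrt(5))*i. At the order-3 pole a set g(r) = (r - a)^3*f(r) = [-3/17] / (r - a')^3.
Order-3 pole: residue = g''(a)/2; g''((3/2) - ((1/2)*sqrt(5))*i) = -((36/2125)*sqrt(5))*i, so the residue is -((18/2125)*sqrt(5))*i.

The residue is -((18/2125)*sqrt(5))*i.


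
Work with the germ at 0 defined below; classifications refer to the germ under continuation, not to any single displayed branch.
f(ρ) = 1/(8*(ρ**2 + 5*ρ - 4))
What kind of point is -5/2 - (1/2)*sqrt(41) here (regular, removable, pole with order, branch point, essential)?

The point is a pole of order 1.

The denominator factor ρ**2 + 5*ρ - 4 vanishes at -5/2 - (1/2)*sqrt(41) and appears to the power 1; the numerator there equals 1/8, nonzero, and no other factor vanishes.
Hence a pole whose order is the multiplicity, 1.


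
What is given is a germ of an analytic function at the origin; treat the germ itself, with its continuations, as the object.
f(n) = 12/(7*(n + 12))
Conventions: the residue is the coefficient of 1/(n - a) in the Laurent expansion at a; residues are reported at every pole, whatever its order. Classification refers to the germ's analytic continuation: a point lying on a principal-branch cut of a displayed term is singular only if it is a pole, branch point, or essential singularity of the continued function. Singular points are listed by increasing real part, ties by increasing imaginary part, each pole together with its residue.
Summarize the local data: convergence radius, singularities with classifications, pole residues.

Radius of convergence at 0: 12.
At -12: a pole of order 1; residue 12/7.

Denominator factor (n + 12): pole of order 1 at -12, modulus 12.
The radius of convergence is the smallest modulus among the singular points: 12.
At the order-1 pole -12 set g(n) = (n - (-12))*f(n) = 12/7.
Simple pole: residue = g(a) at a = -12, which is 12/7.


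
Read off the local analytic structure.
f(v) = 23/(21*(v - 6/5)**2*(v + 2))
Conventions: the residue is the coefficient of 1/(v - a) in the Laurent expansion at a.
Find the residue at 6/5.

The residue is -575/5376.

At the order-2 pole 6/5 set g(v) = (v - (6/5))^2*f(v) = 23/(21*(v + 2)).
Order-2 pole: residue = g'(a); g'(6/5) = -575/5376, so the residue is -575/5376.


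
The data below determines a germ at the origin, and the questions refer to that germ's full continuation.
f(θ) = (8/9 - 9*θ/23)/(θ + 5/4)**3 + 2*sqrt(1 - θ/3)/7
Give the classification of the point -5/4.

The point is a pole of order 3.

The denominator factor θ + 5/4 vanishes at -5/4 and appears to the power 3; the numerator there equals 1141/828, nonzero, and no other factor vanishes.
The branch terms are analytic at this point.
Hence a pole whose order is the multiplicity, 3.


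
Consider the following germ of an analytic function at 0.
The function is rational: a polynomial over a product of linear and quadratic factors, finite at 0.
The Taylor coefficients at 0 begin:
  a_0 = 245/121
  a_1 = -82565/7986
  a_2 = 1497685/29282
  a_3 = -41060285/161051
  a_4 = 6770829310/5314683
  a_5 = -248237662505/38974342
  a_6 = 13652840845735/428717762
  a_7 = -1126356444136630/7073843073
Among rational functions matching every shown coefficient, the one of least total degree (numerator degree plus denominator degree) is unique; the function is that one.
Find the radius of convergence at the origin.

The radius of convergence is 1/5.

No rational of total degree below 4 reproduces all 8 coefficients; solving the [1/3] Pade equations on them gives f(η) = (7*η/6 + 1)/((η + 1/5)*(η + 11/7)**2), whose expansion matches every shown term.
Denominator factor (η + 1/5): pole of order 1 at -1/5, modulus 1/5.
Denominator factor (η + 11/7)^2: pole of order 2 at -11/7, modulus 11/7.
The radius of convergence is the smallest modulus among the singular points: 1/5.


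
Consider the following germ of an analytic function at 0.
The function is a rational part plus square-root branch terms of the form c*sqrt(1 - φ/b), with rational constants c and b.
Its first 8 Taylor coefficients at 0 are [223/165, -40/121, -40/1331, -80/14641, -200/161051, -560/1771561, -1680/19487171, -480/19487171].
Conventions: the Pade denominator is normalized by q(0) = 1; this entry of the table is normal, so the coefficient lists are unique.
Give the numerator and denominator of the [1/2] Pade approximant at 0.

Taylor coefficients needed (read off): a_0 = 223/165, a_1 = -40/121, a_2 = -40/1331, a_3 = -80/14641.
Write the denominator as Q(φ) = 1 + q1*φ + q2*φ^2. Requiring Q*f - P = O(φ^4) with deg P <= 1 kills the coefficients of φ^2..φ^3 in Q*f:
  φ^2: a_2 + q1*a_1 + q2*a_0 = 0, i.e. -40/1331 + (-40/121)*q1 + (223/165)*q2 = 0.
  φ^3: a_3 + q1*a_2 + q2*a_1 = 0, i.e. -80/14641 + (-40/1331)*q1 + (-40/121)*q2 = 0.
Solving this linear system: q1 = -1046/9053, q2 = -600/99583.
The numerator is Q*f truncated at degree 1: P0 = a_0 = 223/165; P1 = a_1 + q1*a_0 = -727058/1493745.

The Pade approximant has numerator coefficients [223/165, -727058/1493745]; denominator coefficients [1, -1046/9053, -600/99583].


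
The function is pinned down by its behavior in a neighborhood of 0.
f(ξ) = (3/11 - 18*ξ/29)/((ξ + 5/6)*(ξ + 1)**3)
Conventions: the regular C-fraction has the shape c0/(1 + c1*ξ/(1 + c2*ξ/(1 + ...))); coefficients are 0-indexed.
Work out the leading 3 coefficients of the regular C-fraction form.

The regular C-fraction coefficients are [18/55, 939/145, -29909/9077].

Taylor coefficients (expand at 0): a_0 = 18/55, a_1 = -16902/7975, a_2 = 268812/39875.
c0 = a_0 = 18/55. Peel one level at a time: if S = 1 + c*ξ/S' with S'(0) = 1, then c is the ξ-coefficient of S and S' = c*ξ/(S - 1).
S_1 = c0/f = 1 + (939/145)*ξ + (89727/4205)*ξ^2 + ...; c1 = 939/145.
S_2 = c1*ξ/(S_1 - 1) = 1 + (-29909/9077)*ξ + ...; c2 = -29909/9077.


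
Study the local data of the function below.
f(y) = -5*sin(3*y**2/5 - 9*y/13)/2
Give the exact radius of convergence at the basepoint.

The factor sin(3*y**2/5 - 9*y/13) is entire and contributes no finite singular point.
The polynomial part has no poles.
No finite singular points: the Taylor series at 0 converges everywhere.

The radius of convergence is infinite.


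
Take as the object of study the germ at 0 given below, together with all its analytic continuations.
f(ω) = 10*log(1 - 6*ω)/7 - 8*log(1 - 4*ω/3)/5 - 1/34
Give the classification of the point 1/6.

The term (10/7)*log(1 - ω/(1/6)) has argument 1 - 1/6/(1/6) = 0 at 1/6: a logarithmic (infinitely-sheeted) branch point; the remaining terms are analytic or single-valued there.

The point is a logarithmic branch point.


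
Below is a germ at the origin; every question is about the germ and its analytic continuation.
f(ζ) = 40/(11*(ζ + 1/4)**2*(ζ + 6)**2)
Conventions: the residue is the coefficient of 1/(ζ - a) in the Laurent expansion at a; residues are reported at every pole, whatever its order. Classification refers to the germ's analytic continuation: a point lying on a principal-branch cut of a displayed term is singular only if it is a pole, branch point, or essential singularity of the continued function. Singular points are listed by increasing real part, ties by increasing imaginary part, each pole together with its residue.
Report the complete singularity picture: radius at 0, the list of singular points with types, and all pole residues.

Denominator factor (ζ + 1/4)^2: pole of order 2 at -1/4, modulus 1/4.
Denominator factor (ζ + 6)^2: pole of order 2 at -6, modulus 6.
The radius of convergence is the smallest modulus among the singular points: 1/4.
At the order-2 pole -6 set g(ζ) = (ζ - (-6))^2*f(ζ) = 40/(11*(ζ + 1/4)**2).
Order-2 pole: residue = g'(a); g'(-6) = 5120/133837, so the residue is 5120/133837.
At the order-2 pole -1/4 set g(ζ) = (ζ - (-1/4))^2*f(ζ) = 40/(11*(ζ + 6)**2).
Order-2 pole: residue = g'(a); g'(-1/4) = -5120/133837, so the residue is -5120/133837.
List the singular points by increasing real part (a conjugate pair: the negative imaginary part first).

Radius of convergence at 0: 1/4.
At -6: a pole of order 2; residue 5120/133837.
At -1/4: a pole of order 2; residue -5120/133837.


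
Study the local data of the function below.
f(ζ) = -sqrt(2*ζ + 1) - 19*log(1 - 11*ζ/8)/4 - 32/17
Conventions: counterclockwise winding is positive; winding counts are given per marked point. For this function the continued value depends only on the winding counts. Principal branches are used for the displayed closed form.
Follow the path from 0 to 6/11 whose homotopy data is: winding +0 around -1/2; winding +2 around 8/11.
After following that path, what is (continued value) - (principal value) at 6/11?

The rational part is single-valued and drops out of the difference; each branch term changes only by its own monodromy.
(-19/4)*log(1 - ζ/(8/11)): each positive loop around 8/11 adds 2*pi*i to the log, so winding +2 contributes (-19/4)*(2)*2*pi*i = -(19)*pi*i.
(-1)*sqrt(1 - ζ/(-1/2)): winding +0 is even, the square root returns to the same sheet, contribution 0.
Summing the contributions at ζ = 6/11 gives -(19)*pi*i.

Continued minus principal equals -(19)*pi*i.


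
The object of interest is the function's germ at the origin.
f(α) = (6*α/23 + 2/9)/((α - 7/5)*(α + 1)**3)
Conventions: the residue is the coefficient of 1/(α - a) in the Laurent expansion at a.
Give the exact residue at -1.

The residue is -475/11178.

At the order-3 pole -1 set g(α) = (α - (-1))^3*f(α) = (6*α/23 + 2/9)/(α - 7/5).
Order-3 pole: residue = g''(a)/2; g''(-1) = -475/5589, so the residue is -475/11178.


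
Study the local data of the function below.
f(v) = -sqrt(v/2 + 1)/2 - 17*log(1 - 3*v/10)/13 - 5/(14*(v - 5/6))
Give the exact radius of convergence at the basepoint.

Denominator factor (v - 5/6): pole of order 1 at 5/6, modulus 5/6.
Branch term (-17/13)*log(1 - v/(10/3)): its argument vanishes at v = 10/3, a logarithmic branch point, modulus 10/3.
Branch term (-1/2)*sqrt(1 - v/(-2)): its argument vanishes at v = -2, a square-root branch point, modulus 2.
The radius of convergence is the smallest modulus among the singular points: 5/6.

The radius of convergence is 5/6.


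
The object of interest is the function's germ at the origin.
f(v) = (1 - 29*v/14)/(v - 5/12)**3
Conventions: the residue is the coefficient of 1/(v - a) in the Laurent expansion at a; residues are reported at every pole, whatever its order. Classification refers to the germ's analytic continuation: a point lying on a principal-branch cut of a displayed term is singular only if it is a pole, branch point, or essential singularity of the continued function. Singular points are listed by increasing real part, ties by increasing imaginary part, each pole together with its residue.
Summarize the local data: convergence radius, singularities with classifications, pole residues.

Denominator factor (v - 5/12)^3: pole of order 3 at 5/12, modulus 5/12.
The radius of convergence is the smallest modulus among the singular points: 5/12.
At the order-3 pole 5/12 set g(v) = (v - (5/12))^3*f(v) = 1 - 29*v/14.
Order-3 pole: residue = g''(a)/2; g''(5/12) = 0, so the residue is 0.

Radius of convergence at 0: 5/12.
At 5/12: a pole of order 3; residue 0.


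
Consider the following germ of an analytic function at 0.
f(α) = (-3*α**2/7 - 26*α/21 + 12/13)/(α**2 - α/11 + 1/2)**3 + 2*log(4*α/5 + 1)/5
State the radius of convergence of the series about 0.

The radius of convergence is (1/2)*sqrt(2).

Denominator factor (α**2 - α/11 + 1/2)^3: discriminant -241/121, complex-conjugate roots (1/22) + ((1/22)*sqrt(241))*i and (1/22) - ((1/22)*sqrt(241))*i; poles of order 3, moduli (1/2)*sqrt(2) and (1/2)*sqrt(2).
Branch term (2/5)*log(1 - α/(-5/4)): its argument vanishes at α = -5/4, a logarithmic branch point, modulus 5/4.
The radius of convergence is the smallest modulus among the singular points: (1/2)*sqrt(2).


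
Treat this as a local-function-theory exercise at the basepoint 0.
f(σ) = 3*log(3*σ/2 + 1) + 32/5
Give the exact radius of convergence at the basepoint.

The radius of convergence is 2/3.

Branch term (3)*log(1 - σ/(-2/3)): its argument vanishes at σ = -2/3, a logarithmic branch point, modulus 2/3.
The radius of convergence is the smallest modulus among the singular points: 2/3.


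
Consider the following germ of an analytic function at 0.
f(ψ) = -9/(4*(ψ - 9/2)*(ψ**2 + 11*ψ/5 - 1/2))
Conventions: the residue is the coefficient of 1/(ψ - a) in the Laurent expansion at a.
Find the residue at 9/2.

At the order-1 pole 9/2 set g(ψ) = (ψ - (9/2))*f(ψ) = -9/(4*(ψ**2 + 11*ψ/5 - 1/2)).
Simple pole: residue = g(a) at a = 9/2, which is -45/593.

The residue is -45/593.


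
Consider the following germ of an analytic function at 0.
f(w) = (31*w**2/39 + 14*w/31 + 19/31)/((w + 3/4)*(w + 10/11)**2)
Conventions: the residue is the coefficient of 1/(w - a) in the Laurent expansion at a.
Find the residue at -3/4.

At the order-1 pole -3/4 set g(w) = (w - (-3/4))*f(w) = (31*w**2/39 + 14*w/31 + 19/31)/(w + 10/11)**2.
Simple pole: residue = g(a) at a = -3/4, which is 562771/19747.

The residue is 562771/19747.


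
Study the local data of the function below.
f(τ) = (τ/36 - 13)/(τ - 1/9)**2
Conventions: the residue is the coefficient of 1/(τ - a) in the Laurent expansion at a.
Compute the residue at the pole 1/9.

At the order-2 pole 1/9 set g(τ) = (τ - (1/9))^2*f(τ) = τ/36 - 13.
Order-2 pole: residue = g'(a); g'(1/9) = 1/36, so the residue is 1/36.

The residue is 1/36.


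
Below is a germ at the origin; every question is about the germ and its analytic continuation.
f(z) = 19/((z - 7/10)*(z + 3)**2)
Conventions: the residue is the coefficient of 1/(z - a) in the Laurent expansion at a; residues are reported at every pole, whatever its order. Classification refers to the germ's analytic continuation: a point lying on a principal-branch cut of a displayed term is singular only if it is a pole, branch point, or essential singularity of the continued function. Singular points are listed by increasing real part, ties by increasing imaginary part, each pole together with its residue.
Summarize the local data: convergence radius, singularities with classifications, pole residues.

Denominator factor (z - 7/10): pole of order 1 at 7/10, modulus 7/10.
Denominator factor (z + 3)^2: pole of order 2 at -3, modulus 3.
The radius of convergence is the smallest modulus among the singular points: 7/10.
At the order-2 pole -3 set g(z) = (z - (-3))^2*f(z) = 19/(z - 7/10).
Order-2 pole: residue = g'(a); g'(-3) = -1900/1369, so the residue is -1900/1369.
At the order-1 pole 7/10 set g(z) = (z - (7/10))*f(z) = 19/(z + 3)**2.
Simple pole: residue = g(a) at a = 7/10, which is 1900/1369.
List the singular points by increasing real part (a conjugate pair: the negative imaginary part first).

Radius of convergence at 0: 7/10.
At -3: a pole of order 2; residue -1900/1369.
At 7/10: a pole of order 1; residue 1900/1369.


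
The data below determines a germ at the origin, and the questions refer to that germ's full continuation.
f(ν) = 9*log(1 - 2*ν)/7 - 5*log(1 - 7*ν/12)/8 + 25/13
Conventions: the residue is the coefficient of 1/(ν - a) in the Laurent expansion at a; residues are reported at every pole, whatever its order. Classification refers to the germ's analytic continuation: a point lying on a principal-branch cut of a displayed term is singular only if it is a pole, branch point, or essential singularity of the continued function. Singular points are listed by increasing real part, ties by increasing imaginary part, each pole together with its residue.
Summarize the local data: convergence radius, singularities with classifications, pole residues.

Branch term (9/7)*log(1 - ν/(1/2)): its argument vanishes at ν = 1/2, a logarithmic branch point, modulus 1/2.
Branch term (-5/8)*log(1 - ν/(12/7)): its argument vanishes at ν = 12/7, a logarithmic branch point, modulus 12/7.
The radius of convergence is the smallest modulus among the singular points: 1/2.
List the singular points by increasing real part (a conjugate pair: the negative imaginary part first).

Radius of convergence at 0: 1/2.
At 1/2: a logarithmic branch point.
At 12/7: a logarithmic branch point.


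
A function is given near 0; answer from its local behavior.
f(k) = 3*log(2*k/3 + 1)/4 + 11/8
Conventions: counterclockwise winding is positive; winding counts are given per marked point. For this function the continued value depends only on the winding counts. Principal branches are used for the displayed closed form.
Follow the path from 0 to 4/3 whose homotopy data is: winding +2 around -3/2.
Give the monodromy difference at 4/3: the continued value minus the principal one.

The rational part is single-valued and drops out of the difference; each branch term changes only by its own monodromy.
(3/4)*log(1 - k/(-3/2)): each positive loop around -3/2 adds 2*pi*i to the log, so winding +2 contributes (3/4)*(2)*2*pi*i = (3)*pi*i.
Summing the contributions at k = 4/3 gives (3)*pi*i.

Continued minus principal equals (3)*pi*i.


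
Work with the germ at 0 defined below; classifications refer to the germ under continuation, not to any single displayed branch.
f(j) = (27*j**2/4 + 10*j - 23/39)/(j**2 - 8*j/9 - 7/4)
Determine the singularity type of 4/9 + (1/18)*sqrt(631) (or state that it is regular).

The denominator factor j**2 - 8*j/9 - 7/4 vanishes at 4/9 + (1/18)*sqrt(631) and appears to the power 1; the numerator there equals 34321/1872 + (8/9)*sqrt(631), nonzero, and no other factor vanishes.
Hence a pole whose order is the multiplicity, 1.

The point is a pole of order 1.


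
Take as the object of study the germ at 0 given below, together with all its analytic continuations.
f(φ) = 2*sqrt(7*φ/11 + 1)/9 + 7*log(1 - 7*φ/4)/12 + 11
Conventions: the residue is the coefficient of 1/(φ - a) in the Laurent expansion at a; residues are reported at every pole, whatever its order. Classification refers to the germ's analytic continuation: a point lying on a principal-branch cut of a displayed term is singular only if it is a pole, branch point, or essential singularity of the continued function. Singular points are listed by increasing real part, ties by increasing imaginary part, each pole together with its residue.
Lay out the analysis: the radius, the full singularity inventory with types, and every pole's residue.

Branch term (2/9)*sqrt(1 - φ/(-11/7)): its argument vanishes at φ = -11/7, a square-root branch point, modulus 11/7.
Branch term (7/12)*log(1 - φ/(4/7)): its argument vanishes at φ = 4/7, a logarithmic branch point, modulus 4/7.
The radius of convergence is the smallest modulus among the singular points: 4/7.
List the singular points by increasing real part (a conjugate pair: the negative imaginary part first).

Radius of convergence at 0: 4/7.
At -11/7: an algebraic (square-root) branch point.
At 4/7: a logarithmic branch point.


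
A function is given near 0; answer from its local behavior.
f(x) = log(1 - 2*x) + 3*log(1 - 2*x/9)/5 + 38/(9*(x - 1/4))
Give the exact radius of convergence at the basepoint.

The radius of convergence is 1/4.

Denominator factor (x - 1/4): pole of order 1 at 1/4, modulus 1/4.
Branch term (1)*log(1 - x/(1/2)): its argument vanishes at x = 1/2, a logarithmic branch point, modulus 1/2.
Branch term (3/5)*log(1 - x/(9/2)): its argument vanishes at x = 9/2, a logarithmic branch point, modulus 9/2.
The radius of convergence is the smallest modulus among the singular points: 1/4.


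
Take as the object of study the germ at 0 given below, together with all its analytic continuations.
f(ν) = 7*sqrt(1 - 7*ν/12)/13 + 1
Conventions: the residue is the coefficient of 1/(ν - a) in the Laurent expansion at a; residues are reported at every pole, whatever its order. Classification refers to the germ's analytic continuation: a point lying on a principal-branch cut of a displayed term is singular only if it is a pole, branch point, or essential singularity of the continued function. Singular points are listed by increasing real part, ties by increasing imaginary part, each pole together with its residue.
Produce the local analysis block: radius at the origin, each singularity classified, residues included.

Branch term (7/13)*sqrt(1 - ν/(12/7)): its argument vanishes at ν = 12/7, a square-root branch point, modulus 12/7.
The radius of convergence is the smallest modulus among the singular points: 12/7.

Radius of convergence at 0: 12/7.
At 12/7: an algebraic (square-root) branch point.


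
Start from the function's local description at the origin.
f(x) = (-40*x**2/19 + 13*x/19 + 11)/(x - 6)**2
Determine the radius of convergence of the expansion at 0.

The radius of convergence is 6.

Denominator factor (x - 6)^2: pole of order 2 at 6, modulus 6.
The radius of convergence is the smallest modulus among the singular points: 6.


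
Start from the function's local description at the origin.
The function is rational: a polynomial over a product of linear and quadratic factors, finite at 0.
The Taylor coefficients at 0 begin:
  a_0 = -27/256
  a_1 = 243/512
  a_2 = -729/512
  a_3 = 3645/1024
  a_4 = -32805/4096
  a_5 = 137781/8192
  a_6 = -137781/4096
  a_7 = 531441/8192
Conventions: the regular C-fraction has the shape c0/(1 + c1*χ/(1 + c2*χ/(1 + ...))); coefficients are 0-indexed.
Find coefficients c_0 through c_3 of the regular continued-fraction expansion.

The regular C-fraction coefficients are [-27/256, 9/2, -3/2, 1].

Taylor coefficients (read off): a_0 = -27/256, a_1 = 243/512, a_2 = -729/512, a_3 = 3645/1024.
c0 = a_0 = -27/256. Peel one level at a time: if S = 1 + c*χ/S' with S'(0) = 1, then c is the χ-coefficient of S and S' = c*χ/(S - 1).
S_1 = c0/f = 1 + (9/2)*χ + (27/4)*χ^2 + ...; c1 = 9/2.
S_2 = c1*χ/(S_1 - 1) = 1 + (-3/2)*χ + (3/2)*χ^2 + ...; c2 = -3/2.
S_3 = c2*χ/(S_2 - 1) = 1 + (1)*χ + ...; c3 = 1.


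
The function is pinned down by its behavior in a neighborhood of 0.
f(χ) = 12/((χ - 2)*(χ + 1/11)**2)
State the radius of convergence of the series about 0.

Denominator factor (χ - 2): pole of order 1 at 2, modulus 2.
Denominator factor (χ + 1/11)^2: pole of order 2 at -1/11, modulus 1/11.
The radius of convergence is the smallest modulus among the singular points: 1/11.

The radius of convergence is 1/11.


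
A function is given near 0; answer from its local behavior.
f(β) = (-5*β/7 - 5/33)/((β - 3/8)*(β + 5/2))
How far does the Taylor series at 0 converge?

Denominator factor (β + 5/2): pole of order 1 at -5/2, modulus 5/2.
Denominator factor (β - 3/8): pole of order 1 at 3/8, modulus 3/8.
The radius of convergence is the smallest modulus among the singular points: 3/8.

The radius of convergence is 3/8.


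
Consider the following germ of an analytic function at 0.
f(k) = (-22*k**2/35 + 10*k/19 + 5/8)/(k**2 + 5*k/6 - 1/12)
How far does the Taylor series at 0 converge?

Denominator factor (k**2 + 5*k/6 - 1/12): discriminant 37/36, real irrational roots -5/12 + (1/12)*sqrt(37) and -5/12 - (1/12)*sqrt(37); poles of order 1, moduli -5/12 + (1/12)*sqrt(37) and 5/12 + (1/12)*sqrt(37).
The radius of convergence is the smallest modulus among the singular points: -5/12 + (1/12)*sqrt(37).

The radius of convergence is -5/12 + (1/12)*sqrt(37).


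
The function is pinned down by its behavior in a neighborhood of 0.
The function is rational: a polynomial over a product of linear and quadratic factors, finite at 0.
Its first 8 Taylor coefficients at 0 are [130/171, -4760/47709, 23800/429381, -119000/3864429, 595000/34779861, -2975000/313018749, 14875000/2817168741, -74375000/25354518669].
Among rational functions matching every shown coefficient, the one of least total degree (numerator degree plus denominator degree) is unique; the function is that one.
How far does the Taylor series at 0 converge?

No rational of total degree below 2 reproduces all 8 coefficients; solving the [1/1] Pade equations on them gives f(w) = (18*w/31 + 26/19)/(w + 9/5), whose expansion matches every shown term.
Denominator factor (w + 9/5): pole of order 1 at -9/5, modulus 9/5.
The radius of convergence is the smallest modulus among the singular points: 9/5.

The radius of convergence is 9/5.


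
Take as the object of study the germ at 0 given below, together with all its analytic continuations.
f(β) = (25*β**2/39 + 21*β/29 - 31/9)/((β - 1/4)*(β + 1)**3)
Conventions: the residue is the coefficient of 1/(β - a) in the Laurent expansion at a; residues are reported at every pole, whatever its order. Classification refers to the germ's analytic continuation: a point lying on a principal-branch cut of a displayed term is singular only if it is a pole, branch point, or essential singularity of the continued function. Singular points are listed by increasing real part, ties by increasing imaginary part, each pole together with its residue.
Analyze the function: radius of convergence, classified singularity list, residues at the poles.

Radius of convergence at 0: 1/4.
At -1: a pole of order 3; residue 699956/424125.
At 1/4: a pole of order 1; residue -699956/424125.

Denominator factor (β - 1/4): pole of order 1 at 1/4, modulus 1/4.
Denominator factor (β + 1)^3: pole of order 3 at -1, modulus 1.
The radius of convergence is the smallest modulus among the singular points: 1/4.
At the order-3 pole -1 set g(β) = (β - (-1))^3*f(β) = (25*β**2/39 + 21*β/29 - 31/9)/(β - 1/4).
Order-3 pole: residue = g''(a)/2; g''(-1) = 1399912/424125, so the residue is 699956/424125.
At the order-1 pole 1/4 set g(β) = (β - (1/4))*f(β) = (25*β**2/39 + 21*β/29 - 31/9)/(β + 1)**3.
Simple pole: residue = g(a) at a = 1/4, which is -699956/424125.
List the singular points by increasing real part (a conjugate pair: the negative imaginary part first).


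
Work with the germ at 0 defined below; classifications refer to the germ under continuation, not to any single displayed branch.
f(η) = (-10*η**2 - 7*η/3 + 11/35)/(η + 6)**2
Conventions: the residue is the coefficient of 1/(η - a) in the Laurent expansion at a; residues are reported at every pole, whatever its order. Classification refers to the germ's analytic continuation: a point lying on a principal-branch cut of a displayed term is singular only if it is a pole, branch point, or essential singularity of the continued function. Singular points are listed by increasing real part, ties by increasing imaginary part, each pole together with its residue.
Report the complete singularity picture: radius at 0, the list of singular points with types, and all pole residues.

Denominator factor (η + 6)^2: pole of order 2 at -6, modulus 6.
The radius of convergence is the smallest modulus among the singular points: 6.
At the order-2 pole -6 set g(η) = (η - (-6))^2*f(η) = -10*η**2 - 7*η/3 + 11/35.
Order-2 pole: residue = g'(a); g'(-6) = 353/3, so the residue is 353/3.

Radius of convergence at 0: 6.
At -6: a pole of order 2; residue 353/3.


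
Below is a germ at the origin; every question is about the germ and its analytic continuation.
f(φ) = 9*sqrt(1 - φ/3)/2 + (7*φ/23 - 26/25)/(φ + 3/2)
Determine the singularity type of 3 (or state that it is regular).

The point is an algebraic (square-root) branch point.

The term (9/2)*sqrt(1 - φ/(3)) has argument 1 - 3/(3) = 0 at 3: a square-root (algebraic, two-sheeted) branch point; the remaining terms are analytic or single-valued there.


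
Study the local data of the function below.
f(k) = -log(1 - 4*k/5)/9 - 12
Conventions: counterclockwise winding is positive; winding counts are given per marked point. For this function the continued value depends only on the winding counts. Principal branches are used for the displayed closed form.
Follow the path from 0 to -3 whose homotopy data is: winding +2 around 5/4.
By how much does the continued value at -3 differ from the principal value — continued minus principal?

Continued minus principal equals -(4/9)*pi*i.

The rational part is single-valued and drops out of the difference; each branch term changes only by its own monodromy.
(-1/9)*log(1 - k/(5/4)): each positive loop around 5/4 adds 2*pi*i to the log, so winding +2 contributes (-1/9)*(2)*2*pi*i = -(4/9)*pi*i.
Summing the contributions at k = -3 gives -(4/9)*pi*i.


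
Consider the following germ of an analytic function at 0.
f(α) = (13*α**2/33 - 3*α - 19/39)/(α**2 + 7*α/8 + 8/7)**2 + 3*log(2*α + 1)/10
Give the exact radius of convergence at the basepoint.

Denominator factor (α**2 + 7*α/8 + 8/7)^2: discriminant -1705/448, complex-conjugate roots (-7/16) + ((1/112)*sqrt(11935))*i and (-7/16) - ((1/112)*sqrt(11935))*i; poles of order 2, moduli (2/7)*sqrt(14) and (2/7)*sqrt(14).
Branch term (3/10)*log(1 - α/(-1/2)): its argument vanishes at α = -1/2, a logarithmic branch point, modulus 1/2.
The radius of convergence is the smallest modulus among the singular points: 1/2.

The radius of convergence is 1/2.


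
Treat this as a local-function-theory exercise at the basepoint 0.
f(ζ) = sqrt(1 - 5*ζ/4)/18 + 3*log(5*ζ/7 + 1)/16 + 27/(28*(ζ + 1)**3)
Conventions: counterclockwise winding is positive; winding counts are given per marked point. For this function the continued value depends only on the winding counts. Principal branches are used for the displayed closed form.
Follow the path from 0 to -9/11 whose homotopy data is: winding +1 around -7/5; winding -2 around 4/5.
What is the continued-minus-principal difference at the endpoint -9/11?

The rational part is single-valued and drops out of the difference; each branch term changes only by its own monodromy.
(1/18)*sqrt(1 - ζ/(4/5)): winding -2 is even, the square root returns to the same sheet, contribution 0.
(3/16)*log(1 - ζ/(-7/5)): each positive loop around -7/5 adds 2*pi*i to the log, so winding +1 contributes (3/16)*(1)*2*pi*i = (3/8)*pi*i.
Summing the contributions at ζ = -9/11 gives (3/8)*pi*i.

Continued minus principal equals (3/8)*pi*i.
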